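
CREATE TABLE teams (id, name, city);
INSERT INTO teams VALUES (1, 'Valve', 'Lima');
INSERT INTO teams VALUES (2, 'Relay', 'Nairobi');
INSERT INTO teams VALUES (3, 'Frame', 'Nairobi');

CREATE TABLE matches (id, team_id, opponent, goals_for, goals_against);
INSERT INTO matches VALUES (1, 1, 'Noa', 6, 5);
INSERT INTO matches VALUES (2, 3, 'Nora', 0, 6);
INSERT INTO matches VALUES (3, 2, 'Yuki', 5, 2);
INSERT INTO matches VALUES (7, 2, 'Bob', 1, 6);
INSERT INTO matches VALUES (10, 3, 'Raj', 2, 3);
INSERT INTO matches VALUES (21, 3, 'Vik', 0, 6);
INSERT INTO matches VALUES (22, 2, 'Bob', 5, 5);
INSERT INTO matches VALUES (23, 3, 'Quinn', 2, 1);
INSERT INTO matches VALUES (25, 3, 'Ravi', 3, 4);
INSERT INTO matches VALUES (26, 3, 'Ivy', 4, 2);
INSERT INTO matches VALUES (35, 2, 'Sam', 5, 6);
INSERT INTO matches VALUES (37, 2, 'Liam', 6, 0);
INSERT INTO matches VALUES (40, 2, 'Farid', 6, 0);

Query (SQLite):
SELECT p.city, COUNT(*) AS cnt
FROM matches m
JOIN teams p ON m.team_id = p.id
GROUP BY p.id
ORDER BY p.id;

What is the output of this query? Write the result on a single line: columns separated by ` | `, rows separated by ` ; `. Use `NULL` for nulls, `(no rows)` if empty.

Lima | 1 ; Nairobi | 6 ; Nairobi | 6

Join each matches row to its teams via team_id.
Group joined rows by teams.id; compute COUNT(*) per group.
  1: ids {1} → COUNT(*)=1
  2: ids {3, 7, 22, 35, 37, 40} → COUNT(*)=6
  3: ids {2, 10, 21, 23, 25, 26} → COUNT(*)=6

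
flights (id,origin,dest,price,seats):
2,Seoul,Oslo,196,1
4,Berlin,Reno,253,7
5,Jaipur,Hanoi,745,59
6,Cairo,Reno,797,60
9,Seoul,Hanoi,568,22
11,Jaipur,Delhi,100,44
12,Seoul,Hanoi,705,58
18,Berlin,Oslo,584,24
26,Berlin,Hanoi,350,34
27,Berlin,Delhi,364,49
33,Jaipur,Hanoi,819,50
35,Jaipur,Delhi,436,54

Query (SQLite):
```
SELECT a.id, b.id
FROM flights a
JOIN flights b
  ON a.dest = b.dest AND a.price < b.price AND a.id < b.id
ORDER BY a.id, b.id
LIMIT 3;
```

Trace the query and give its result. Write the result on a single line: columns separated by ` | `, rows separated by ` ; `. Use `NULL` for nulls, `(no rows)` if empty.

Pairs (a,b) with same dest, a.price < b.price, a.id < b.id.
dest groups: Delhi:{11,27,35} Hanoi:{5,9,12,26,33} Oslo:{2,18} Reno:{4,6}
Ordered by (a.id, b.id); first 3.

2 | 18 ; 4 | 6 ; 5 | 33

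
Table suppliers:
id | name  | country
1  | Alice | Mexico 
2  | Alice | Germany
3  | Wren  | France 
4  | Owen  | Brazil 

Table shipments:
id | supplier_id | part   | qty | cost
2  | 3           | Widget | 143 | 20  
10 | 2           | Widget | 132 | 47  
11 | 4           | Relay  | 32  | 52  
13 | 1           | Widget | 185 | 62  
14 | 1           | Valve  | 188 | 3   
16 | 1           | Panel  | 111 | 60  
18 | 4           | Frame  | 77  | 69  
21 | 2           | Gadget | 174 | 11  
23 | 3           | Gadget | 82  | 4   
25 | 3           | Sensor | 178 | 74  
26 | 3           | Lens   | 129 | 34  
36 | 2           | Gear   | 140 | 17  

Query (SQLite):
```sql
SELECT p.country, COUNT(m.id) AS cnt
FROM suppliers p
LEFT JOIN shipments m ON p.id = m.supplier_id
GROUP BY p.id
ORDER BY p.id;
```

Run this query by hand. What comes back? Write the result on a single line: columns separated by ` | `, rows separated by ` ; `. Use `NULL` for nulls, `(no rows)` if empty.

Mexico | 3 ; Germany | 3 ; France | 4 ; Brazil | 2

LEFT JOIN keeps every suppliers row; unmatched ones get NULL for shipments columns.
Group by suppliers.id and compute COUNT(m.id). COUNT(col) of an all-NULL group is 0.
  1: ids {13, 14, 16} → COUNT(m.id)=3
  2: ids {10, 21, 36} → COUNT(m.id)=3
  3: ids {2, 23, 25, 26} → COUNT(m.id)=4
  4: ids {11, 18} → COUNT(m.id)=2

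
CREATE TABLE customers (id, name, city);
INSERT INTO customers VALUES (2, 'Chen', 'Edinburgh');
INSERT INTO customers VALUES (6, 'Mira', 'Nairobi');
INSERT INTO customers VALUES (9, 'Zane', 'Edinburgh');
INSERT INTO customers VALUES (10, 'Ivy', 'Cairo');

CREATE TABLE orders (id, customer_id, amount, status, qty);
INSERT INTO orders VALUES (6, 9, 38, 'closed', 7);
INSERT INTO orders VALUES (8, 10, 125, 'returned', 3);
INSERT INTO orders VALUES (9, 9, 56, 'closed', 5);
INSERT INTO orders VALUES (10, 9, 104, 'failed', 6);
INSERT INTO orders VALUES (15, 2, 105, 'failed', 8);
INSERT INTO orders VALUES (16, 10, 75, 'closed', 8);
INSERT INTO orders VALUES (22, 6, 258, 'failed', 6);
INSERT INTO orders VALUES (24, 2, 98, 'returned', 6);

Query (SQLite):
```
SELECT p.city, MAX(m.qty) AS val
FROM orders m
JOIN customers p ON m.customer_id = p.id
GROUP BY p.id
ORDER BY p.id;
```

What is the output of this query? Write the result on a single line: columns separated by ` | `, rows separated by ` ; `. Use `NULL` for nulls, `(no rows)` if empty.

Edinburgh | 8 ; Nairobi | 6 ; Edinburgh | 7 ; Cairo | 8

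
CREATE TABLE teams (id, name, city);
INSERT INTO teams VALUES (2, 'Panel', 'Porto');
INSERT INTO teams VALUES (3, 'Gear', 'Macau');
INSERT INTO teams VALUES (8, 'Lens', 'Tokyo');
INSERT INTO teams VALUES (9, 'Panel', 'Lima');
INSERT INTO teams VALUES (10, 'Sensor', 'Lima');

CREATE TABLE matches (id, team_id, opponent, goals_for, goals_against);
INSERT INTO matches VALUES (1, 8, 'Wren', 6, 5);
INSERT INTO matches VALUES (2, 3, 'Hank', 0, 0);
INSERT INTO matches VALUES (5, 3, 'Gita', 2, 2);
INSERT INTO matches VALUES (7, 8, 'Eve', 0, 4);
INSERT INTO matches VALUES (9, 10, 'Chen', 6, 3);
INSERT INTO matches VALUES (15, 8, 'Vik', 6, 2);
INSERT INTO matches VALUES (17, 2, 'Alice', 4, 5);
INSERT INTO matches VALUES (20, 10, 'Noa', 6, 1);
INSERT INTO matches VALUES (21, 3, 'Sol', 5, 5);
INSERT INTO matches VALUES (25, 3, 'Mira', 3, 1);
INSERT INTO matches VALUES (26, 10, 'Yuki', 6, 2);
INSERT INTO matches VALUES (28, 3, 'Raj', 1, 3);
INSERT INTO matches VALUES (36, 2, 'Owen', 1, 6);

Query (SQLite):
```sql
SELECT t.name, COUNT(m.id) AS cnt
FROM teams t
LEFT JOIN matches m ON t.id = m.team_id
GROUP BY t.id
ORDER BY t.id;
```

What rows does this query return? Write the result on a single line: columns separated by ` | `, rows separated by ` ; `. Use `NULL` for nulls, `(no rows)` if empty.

Panel | 2 ; Gear | 5 ; Lens | 3 ; Panel | 0 ; Sensor | 3

LEFT JOIN keeps every teams row; unmatched ones get NULL for matches columns.
Group by teams.id and compute COUNT(m.id). COUNT(col) of an all-NULL group is 0.
  2: ids {17, 36} → COUNT(m.id)=2
  3: ids {2, 5, 21, 25, 28} → COUNT(m.id)=5
  8: ids {1, 7, 15} → COUNT(m.id)=3
  9: ids {—} → COUNT(m.id)=0
  10: ids {9, 20, 26} → COUNT(m.id)=3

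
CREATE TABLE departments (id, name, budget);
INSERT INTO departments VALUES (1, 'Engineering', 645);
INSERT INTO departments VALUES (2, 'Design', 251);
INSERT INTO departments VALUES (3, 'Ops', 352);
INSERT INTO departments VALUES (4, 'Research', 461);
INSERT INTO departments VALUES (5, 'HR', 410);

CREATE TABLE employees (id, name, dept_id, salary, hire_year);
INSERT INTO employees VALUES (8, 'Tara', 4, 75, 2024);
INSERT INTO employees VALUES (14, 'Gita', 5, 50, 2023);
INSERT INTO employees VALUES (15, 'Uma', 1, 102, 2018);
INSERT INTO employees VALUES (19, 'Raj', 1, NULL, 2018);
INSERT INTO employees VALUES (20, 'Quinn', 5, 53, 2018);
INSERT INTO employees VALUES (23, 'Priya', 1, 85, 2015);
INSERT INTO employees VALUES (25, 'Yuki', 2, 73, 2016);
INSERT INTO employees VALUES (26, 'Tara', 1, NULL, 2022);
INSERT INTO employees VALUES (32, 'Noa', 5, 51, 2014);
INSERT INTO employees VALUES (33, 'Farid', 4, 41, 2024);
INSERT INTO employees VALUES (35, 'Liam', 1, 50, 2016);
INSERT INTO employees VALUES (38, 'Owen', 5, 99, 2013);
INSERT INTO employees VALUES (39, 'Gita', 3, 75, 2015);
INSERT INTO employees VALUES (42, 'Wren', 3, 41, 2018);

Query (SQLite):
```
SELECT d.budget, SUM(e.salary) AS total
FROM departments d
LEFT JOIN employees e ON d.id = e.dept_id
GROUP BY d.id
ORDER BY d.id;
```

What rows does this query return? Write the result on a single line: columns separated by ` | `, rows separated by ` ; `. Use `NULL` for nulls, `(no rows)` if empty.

645 | 237 ; 251 | 73 ; 352 | 116 ; 461 | 116 ; 410 | 253

LEFT JOIN keeps every departments row; unmatched ones get NULL for employees columns.
Group by departments.id and compute SUM(e.salary). SUM over an all-NULL group is NULL.
  1: ids {15, 19, 23, 26, 35} → SUM(e.salary)=237
  2: ids {25} → SUM(e.salary)=73
  3: ids {39, 42} → SUM(e.salary)=116
  4: ids {8, 33} → SUM(e.salary)=116
  5: ids {14, 20, 32, 38} → SUM(e.salary)=253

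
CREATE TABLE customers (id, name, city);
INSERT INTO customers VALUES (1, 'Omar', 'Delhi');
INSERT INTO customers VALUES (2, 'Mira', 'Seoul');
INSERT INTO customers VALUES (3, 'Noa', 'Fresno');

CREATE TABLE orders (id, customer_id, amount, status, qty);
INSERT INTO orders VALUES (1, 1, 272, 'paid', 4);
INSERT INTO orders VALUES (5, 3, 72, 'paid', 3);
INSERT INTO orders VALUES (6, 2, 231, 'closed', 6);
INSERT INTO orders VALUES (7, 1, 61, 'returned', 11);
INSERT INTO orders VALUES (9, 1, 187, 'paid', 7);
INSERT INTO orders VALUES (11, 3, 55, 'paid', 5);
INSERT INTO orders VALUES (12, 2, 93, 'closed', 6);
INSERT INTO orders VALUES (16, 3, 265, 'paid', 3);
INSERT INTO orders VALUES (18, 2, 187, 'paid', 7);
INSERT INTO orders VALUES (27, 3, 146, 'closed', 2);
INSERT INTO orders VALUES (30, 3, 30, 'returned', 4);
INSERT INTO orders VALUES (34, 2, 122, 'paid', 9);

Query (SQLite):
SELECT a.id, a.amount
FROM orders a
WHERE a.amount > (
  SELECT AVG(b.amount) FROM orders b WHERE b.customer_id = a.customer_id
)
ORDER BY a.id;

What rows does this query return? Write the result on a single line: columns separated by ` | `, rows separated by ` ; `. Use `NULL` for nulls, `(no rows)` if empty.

1 | 272 ; 6 | 231 ; 9 | 187 ; 16 | 265 ; 18 | 187 ; 27 | 146

For each orders row a, compute AVG(amount) over rows sharing a.customer_id.
Keep row a if a.amount > that per-group AVG.
  customer_id=1: AVG(amount) = 173.333333
  customer_id=2: AVG(amount) = 158.25
  customer_id=3: AVG(amount) = 113.6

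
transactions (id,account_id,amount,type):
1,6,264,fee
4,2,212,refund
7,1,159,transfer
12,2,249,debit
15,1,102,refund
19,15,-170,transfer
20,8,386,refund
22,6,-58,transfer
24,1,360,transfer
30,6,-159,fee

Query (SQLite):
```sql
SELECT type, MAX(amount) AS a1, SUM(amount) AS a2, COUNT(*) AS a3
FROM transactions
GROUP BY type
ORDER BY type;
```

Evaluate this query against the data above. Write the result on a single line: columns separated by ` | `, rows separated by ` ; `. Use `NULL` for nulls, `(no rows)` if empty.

debit | 249 | 249 | 1 ; fee | 264 | 105 | 2 ; refund | 386 | 700 | 3 ; transfer | 360 | 291 | 4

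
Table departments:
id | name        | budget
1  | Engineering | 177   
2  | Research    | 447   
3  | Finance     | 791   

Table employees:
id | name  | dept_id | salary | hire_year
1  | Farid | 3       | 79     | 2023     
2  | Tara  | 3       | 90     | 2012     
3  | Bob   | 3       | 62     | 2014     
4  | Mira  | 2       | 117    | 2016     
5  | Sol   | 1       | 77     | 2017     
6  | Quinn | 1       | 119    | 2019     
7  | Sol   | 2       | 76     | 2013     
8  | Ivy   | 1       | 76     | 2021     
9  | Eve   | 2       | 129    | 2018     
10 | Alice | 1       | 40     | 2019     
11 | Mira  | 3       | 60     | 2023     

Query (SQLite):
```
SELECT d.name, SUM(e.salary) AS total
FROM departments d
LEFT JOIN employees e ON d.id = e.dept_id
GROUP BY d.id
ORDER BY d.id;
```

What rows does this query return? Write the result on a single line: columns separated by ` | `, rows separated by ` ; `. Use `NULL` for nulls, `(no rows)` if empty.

LEFT JOIN keeps every departments row; unmatched ones get NULL for employees columns.
Group by departments.id and compute SUM(e.salary). SUM over an all-NULL group is NULL.
  1: ids {5, 6, 8, 10} → SUM(e.salary)=312
  2: ids {4, 7, 9} → SUM(e.salary)=322
  3: ids {1, 2, 3, 11} → SUM(e.salary)=291

Engineering | 312 ; Research | 322 ; Finance | 291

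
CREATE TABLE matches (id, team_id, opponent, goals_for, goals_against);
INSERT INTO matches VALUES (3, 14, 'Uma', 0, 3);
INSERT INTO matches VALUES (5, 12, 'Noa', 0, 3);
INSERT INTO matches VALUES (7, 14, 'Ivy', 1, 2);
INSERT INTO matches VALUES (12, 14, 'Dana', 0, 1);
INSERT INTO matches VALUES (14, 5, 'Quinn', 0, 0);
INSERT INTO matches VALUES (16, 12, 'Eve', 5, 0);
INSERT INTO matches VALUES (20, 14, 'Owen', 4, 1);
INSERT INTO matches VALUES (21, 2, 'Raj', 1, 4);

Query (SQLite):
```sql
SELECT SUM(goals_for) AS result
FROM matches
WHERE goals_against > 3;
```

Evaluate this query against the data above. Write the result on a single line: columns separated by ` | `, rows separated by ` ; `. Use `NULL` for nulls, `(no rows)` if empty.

1

Rows where goals_against > 3 → goals_for values: [1].
SUM of non-NULL values = 1.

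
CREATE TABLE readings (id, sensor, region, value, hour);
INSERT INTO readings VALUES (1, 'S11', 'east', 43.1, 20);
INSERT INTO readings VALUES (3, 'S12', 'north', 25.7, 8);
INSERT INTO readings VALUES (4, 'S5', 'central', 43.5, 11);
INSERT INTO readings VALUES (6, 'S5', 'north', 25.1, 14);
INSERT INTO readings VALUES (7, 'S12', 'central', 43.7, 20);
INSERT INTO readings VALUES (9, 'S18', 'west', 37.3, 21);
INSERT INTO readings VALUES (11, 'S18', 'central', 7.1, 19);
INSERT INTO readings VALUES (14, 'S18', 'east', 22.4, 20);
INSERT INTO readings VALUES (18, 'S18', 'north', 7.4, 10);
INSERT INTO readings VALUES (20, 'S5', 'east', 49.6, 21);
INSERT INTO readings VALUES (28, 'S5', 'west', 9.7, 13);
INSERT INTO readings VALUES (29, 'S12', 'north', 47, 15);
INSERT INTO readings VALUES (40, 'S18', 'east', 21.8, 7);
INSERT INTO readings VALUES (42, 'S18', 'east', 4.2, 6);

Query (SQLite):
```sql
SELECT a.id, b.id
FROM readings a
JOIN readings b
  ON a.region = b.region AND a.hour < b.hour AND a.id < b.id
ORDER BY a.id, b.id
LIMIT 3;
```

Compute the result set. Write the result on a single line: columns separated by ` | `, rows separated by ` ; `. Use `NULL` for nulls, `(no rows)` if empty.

1 | 20 ; 3 | 6 ; 3 | 18

Pairs (a,b) with same region, a.hour < b.hour, a.id < b.id.
region groups: central:{4,7,11} east:{1,14,20,40,42} north:{3,6,18,29} west:{9,28}
Ordered by (a.id, b.id); first 3.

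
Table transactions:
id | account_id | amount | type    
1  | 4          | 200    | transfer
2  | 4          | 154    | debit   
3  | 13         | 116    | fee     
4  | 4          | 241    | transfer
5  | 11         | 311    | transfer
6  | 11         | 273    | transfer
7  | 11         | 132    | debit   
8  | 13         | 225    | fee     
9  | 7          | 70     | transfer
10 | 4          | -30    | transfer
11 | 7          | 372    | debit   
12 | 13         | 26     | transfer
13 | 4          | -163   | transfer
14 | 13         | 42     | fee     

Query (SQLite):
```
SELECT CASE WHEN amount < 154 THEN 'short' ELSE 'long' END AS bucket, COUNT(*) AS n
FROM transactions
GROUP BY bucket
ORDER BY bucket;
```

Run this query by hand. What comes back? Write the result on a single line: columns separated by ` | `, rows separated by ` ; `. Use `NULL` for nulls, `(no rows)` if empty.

Bucket rows by amount < 154 → 'short' else 'long'; count each bucket.

long | 7 ; short | 7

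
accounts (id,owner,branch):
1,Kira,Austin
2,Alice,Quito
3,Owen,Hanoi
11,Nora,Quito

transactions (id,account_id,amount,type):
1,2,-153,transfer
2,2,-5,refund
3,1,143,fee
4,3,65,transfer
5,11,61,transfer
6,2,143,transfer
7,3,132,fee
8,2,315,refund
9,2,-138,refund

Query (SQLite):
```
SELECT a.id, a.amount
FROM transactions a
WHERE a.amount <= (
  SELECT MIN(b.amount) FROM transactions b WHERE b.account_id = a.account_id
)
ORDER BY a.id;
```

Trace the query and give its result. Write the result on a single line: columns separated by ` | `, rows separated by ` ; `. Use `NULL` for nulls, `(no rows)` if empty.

For each transactions row a, compute MIN(amount) over rows sharing a.account_id.
Keep row a if a.amount <= that per-group MIN.
  account_id=1: MIN(amount) = 143
  account_id=2: MIN(amount) = -153
  account_id=3: MIN(amount) = 65
  account_id=11: MIN(amount) = 61

1 | -153 ; 3 | 143 ; 4 | 65 ; 5 | 61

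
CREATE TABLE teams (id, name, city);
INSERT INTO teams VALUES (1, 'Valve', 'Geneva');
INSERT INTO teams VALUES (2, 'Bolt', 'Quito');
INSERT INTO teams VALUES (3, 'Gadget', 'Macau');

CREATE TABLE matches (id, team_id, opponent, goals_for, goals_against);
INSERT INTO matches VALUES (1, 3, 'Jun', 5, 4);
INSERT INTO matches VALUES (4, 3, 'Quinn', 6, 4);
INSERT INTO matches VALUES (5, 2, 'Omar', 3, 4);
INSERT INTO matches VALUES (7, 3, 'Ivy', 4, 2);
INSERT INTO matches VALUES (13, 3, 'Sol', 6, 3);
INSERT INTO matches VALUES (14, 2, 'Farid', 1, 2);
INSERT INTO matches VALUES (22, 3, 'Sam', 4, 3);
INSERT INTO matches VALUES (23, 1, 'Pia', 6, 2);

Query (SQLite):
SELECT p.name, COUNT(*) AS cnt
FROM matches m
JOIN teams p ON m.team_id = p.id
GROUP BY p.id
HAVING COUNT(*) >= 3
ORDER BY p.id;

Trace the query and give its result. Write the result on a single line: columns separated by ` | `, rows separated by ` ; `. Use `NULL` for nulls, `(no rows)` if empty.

Join each matches row to its teams via team_id.
Group joined rows by teams.id; compute COUNT(*) per group.
HAVING: keep groups with count ≥ 3.
  1: ids {23} → COUNT(*)=1
  2: ids {5, 14} → COUNT(*)=2
  3: ids {1, 4, 7, 13, 22} → COUNT(*)=5

Gadget | 5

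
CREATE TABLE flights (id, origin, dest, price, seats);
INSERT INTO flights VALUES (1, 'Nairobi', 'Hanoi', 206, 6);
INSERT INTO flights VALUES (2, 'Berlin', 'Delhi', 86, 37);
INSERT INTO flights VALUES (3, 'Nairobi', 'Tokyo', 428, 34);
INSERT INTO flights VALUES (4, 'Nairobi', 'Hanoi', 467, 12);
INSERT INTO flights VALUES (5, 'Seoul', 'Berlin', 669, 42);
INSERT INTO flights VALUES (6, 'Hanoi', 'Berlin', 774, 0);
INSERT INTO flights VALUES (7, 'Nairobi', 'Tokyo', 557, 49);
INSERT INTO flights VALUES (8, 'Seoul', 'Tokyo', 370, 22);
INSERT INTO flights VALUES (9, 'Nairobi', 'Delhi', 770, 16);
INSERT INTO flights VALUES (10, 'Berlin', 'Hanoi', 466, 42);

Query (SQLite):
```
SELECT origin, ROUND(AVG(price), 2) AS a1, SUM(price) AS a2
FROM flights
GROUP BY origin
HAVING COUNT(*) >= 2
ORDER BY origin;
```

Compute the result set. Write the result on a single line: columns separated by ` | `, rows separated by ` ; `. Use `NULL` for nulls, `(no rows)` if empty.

Berlin | 276 | 552 ; Nairobi | 485.6 | 2428 ; Seoul | 519.5 | 1039

Group flights by origin.
Per group compute: ROUND(AVG(price), 2), SUM(price).
HAVING: drop groups with fewer than 2 rows.
  Berlin: ids {2, 10} → ROUND(AVG(price), 2)=276, SUM(price)=552
  Hanoi: ids {6} → ROUND(AVG(price), 2)=774, SUM(price)=774
  Nairobi: ids {1, 3, 4, 7, 9} → ROUND(AVG(price), 2)=485.6, SUM(price)=2428
  Seoul: ids {5, 8} → ROUND(AVG(price), 2)=519.5, SUM(price)=1039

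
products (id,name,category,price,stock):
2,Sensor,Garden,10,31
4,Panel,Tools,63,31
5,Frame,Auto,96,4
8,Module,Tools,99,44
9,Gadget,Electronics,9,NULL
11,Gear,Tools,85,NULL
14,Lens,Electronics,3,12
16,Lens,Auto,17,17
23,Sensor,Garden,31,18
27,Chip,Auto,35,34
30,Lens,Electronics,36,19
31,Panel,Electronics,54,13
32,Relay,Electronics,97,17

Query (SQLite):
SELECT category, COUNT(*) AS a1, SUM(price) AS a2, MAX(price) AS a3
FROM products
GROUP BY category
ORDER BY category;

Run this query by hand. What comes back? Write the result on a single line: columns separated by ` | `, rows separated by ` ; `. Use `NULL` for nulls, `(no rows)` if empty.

Auto | 3 | 148 | 96 ; Electronics | 5 | 199 | 97 ; Garden | 2 | 41 | 31 ; Tools | 3 | 247 | 99

Group products by category.
Per group compute: COUNT(*), SUM(price), MAX(price).
  Auto: ids {5, 16, 27} → COUNT(*)=3, SUM(price)=148, MAX(price)=96
  Electronics: ids {9, 14, 30, 31, 32} → COUNT(*)=5, SUM(price)=199, MAX(price)=97
  Garden: ids {2, 23} → COUNT(*)=2, SUM(price)=41, MAX(price)=31
  Tools: ids {4, 8, 11} → COUNT(*)=3, SUM(price)=247, MAX(price)=99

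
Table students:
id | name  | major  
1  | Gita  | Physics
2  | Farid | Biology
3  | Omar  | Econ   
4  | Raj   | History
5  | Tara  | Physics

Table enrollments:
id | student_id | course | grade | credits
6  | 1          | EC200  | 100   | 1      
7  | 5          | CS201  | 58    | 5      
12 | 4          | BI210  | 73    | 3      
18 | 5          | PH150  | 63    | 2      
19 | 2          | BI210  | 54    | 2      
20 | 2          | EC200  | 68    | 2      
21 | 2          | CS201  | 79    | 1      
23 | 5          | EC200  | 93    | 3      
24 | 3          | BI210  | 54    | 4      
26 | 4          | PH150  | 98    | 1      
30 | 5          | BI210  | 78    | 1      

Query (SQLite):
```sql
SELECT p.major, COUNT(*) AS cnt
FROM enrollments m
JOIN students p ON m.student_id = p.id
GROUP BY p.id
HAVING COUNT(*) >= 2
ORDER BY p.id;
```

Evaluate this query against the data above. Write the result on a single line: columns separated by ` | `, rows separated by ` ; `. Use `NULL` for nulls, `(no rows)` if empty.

Join each enrollments row to its students via student_id.
Group joined rows by students.id; compute COUNT(*) per group.
HAVING: keep groups with count ≥ 2.
  1: ids {6} → COUNT(*)=1
  2: ids {19, 20, 21} → COUNT(*)=3
  3: ids {24} → COUNT(*)=1
  4: ids {12, 26} → COUNT(*)=2
  5: ids {7, 18, 23, 30} → COUNT(*)=4

Biology | 3 ; History | 2 ; Physics | 4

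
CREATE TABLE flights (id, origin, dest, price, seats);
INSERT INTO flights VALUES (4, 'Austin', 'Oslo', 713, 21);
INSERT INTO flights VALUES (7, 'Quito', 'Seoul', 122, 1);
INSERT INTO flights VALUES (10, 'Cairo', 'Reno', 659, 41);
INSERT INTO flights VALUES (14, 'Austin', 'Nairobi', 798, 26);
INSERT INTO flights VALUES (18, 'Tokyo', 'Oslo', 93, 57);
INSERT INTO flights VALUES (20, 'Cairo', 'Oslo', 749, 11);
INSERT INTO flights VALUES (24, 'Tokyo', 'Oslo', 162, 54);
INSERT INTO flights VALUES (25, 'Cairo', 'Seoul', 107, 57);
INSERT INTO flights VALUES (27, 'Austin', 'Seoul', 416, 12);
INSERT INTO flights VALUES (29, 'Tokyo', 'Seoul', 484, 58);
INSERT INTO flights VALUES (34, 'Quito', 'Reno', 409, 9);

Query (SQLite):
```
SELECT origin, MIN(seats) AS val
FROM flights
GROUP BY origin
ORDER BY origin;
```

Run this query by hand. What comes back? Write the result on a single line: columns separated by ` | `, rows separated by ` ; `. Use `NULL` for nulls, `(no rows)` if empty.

Austin | 12 ; Cairo | 11 ; Quito | 1 ; Tokyo | 54

Partition flights by origin; compute MIN(seats) within each group.
  Austin: ids {4, 14, 27} → MIN(seats)=12
  Cairo: ids {10, 20, 25} → MIN(seats)=11
  Quito: ids {7, 34} → MIN(seats)=1
  Tokyo: ids {18, 24, 29} → MIN(seats)=54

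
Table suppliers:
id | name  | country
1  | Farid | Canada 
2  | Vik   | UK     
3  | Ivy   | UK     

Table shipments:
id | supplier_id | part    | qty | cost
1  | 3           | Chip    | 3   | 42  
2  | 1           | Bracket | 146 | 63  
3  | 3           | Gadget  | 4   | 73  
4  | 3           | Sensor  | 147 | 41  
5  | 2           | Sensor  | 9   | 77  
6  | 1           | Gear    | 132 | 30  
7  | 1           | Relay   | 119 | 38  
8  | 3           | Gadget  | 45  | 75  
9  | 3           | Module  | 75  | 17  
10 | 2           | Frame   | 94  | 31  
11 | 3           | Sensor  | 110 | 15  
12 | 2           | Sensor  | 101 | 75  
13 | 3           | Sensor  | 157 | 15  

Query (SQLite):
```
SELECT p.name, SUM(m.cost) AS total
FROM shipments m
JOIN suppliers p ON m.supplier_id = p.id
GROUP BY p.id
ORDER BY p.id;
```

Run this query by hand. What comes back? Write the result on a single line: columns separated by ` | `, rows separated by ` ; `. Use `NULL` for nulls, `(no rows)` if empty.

Join each shipments row to its suppliers via supplier_id.
Group joined rows by suppliers.id; compute SUM(m.cost) per group.
  1: ids {2, 6, 7} → SUM(m.cost)=131
  2: ids {5, 10, 12} → SUM(m.cost)=183
  3: ids {1, 3, 4, 8, 9, 11, 13} → SUM(m.cost)=278

Farid | 131 ; Vik | 183 ; Ivy | 278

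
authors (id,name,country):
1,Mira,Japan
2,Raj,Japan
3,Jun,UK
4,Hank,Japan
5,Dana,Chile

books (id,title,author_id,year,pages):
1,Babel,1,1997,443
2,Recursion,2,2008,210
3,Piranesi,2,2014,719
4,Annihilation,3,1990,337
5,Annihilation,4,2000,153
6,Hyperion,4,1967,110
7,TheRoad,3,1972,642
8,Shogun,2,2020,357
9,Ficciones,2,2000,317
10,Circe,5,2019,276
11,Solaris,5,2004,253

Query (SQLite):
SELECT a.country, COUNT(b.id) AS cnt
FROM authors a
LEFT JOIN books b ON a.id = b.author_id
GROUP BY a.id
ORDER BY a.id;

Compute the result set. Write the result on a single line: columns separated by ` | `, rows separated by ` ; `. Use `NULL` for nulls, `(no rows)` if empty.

LEFT JOIN keeps every authors row; unmatched ones get NULL for books columns.
Group by authors.id and compute COUNT(b.id). COUNT(col) of an all-NULL group is 0.
  1: ids {1} → COUNT(b.id)=1
  2: ids {2, 3, 8, 9} → COUNT(b.id)=4
  3: ids {4, 7} → COUNT(b.id)=2
  4: ids {5, 6} → COUNT(b.id)=2
  5: ids {10, 11} → COUNT(b.id)=2

Japan | 1 ; Japan | 4 ; UK | 2 ; Japan | 2 ; Chile | 2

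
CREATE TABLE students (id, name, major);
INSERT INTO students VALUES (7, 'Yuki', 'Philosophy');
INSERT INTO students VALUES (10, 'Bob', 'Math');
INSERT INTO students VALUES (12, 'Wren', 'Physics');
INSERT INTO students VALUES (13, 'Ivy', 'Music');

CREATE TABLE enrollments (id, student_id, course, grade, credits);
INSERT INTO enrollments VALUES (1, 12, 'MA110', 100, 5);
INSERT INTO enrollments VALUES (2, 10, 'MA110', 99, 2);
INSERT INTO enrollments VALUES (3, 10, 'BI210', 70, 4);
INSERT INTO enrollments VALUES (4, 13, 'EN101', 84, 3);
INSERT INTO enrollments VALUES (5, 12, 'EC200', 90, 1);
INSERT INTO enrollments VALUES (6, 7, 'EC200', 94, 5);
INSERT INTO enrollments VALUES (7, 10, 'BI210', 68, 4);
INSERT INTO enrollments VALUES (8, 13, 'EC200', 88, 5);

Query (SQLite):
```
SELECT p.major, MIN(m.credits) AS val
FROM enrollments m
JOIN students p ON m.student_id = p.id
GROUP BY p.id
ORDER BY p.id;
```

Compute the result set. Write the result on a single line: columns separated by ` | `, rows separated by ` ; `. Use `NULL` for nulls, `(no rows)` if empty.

Join each enrollments row to its students via student_id.
Group joined rows by students.id; compute MIN(m.credits) per group.
  7: ids {6} → MIN(m.credits)=5
  10: ids {2, 3, 7} → MIN(m.credits)=2
  12: ids {1, 5} → MIN(m.credits)=1
  13: ids {4, 8} → MIN(m.credits)=3

Philosophy | 5 ; Math | 2 ; Physics | 1 ; Music | 3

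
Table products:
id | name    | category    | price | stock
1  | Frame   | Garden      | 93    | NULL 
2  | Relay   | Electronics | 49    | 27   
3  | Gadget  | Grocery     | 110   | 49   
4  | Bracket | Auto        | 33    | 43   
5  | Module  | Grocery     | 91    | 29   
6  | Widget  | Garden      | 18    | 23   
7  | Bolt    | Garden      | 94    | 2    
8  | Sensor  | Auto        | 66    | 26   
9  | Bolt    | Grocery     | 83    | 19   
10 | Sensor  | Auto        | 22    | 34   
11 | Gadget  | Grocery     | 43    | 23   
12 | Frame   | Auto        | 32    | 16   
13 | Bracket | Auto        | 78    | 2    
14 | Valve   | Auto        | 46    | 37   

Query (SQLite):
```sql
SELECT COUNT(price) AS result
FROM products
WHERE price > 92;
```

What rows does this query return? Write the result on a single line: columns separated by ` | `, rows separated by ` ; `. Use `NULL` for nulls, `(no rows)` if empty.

3

Rows where price > 92 → price values: [93, 110, 94].
COUNT(price) counts non-NULL values → 3.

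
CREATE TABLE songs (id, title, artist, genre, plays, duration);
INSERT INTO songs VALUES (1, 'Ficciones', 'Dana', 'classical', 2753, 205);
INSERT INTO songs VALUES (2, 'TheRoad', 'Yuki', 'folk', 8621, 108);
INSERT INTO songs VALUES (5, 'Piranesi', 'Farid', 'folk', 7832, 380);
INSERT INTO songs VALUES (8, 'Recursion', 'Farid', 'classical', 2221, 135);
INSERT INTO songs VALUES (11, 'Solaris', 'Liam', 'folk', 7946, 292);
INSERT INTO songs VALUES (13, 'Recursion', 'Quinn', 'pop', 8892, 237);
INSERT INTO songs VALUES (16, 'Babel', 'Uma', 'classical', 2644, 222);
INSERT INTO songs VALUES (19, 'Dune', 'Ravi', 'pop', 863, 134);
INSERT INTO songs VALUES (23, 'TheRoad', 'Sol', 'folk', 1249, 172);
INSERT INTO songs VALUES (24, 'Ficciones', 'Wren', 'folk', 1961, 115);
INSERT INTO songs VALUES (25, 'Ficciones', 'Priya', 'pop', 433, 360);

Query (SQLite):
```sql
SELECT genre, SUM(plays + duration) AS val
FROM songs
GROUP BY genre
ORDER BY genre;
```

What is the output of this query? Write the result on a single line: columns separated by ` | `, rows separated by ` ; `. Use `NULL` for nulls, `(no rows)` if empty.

For each row compute plays + duration.
Group by genre; take SUM of the expression per group.
  classical: ids {1, 8, 16} → SUM(plays + duration)=8180
  folk: ids {2, 5, 11, 23, 24} → SUM(plays + duration)=28676
  pop: ids {13, 19, 25} → SUM(plays + duration)=10919

classical | 8180 ; folk | 28676 ; pop | 10919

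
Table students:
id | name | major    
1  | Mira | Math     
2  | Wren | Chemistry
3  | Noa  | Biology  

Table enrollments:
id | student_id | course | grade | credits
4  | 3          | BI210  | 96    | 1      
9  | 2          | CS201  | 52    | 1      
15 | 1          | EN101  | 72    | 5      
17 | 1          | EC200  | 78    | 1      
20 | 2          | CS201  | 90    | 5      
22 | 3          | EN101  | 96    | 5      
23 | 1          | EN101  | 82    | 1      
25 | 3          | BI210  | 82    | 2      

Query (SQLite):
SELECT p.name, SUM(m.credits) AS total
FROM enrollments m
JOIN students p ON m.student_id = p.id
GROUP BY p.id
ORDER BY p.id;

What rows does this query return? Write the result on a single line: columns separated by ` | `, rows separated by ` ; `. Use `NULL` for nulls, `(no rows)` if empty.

Join each enrollments row to its students via student_id.
Group joined rows by students.id; compute SUM(m.credits) per group.
  1: ids {15, 17, 23} → SUM(m.credits)=7
  2: ids {9, 20} → SUM(m.credits)=6
  3: ids {4, 22, 25} → SUM(m.credits)=8

Mira | 7 ; Wren | 6 ; Noa | 8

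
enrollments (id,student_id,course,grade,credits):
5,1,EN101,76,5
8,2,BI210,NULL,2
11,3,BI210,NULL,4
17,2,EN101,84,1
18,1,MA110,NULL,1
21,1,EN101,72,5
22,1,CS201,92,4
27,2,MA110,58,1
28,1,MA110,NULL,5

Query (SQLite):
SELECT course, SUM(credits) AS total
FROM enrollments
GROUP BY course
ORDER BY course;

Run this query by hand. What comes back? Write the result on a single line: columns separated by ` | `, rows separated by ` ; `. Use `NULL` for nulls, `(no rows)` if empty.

BI210 | 6 ; CS201 | 4 ; EN101 | 11 ; MA110 | 7

Partition enrollments by course; compute SUM(credits) within each group.
  BI210: ids {8, 11} → SUM(credits)=6
  CS201: ids {22} → SUM(credits)=4
  EN101: ids {5, 17, 21} → SUM(credits)=11
  MA110: ids {18, 27, 28} → SUM(credits)=7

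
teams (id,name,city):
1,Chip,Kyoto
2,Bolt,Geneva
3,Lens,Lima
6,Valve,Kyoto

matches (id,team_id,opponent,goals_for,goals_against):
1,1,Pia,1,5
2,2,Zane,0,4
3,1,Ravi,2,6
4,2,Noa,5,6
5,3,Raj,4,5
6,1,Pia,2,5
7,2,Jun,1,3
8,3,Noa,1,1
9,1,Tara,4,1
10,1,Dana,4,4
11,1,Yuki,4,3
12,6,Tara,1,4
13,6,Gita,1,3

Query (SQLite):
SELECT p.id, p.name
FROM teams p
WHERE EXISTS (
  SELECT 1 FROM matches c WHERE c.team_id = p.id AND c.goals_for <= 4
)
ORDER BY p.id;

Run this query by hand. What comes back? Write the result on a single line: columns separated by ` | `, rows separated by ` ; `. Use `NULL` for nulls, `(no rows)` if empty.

1 | Chip ; 2 | Bolt ; 3 | Lens ; 6 | Valve

For each teams row, check whether any matches with matching team_id has goals_for <= 4.
Keep rows where that is true.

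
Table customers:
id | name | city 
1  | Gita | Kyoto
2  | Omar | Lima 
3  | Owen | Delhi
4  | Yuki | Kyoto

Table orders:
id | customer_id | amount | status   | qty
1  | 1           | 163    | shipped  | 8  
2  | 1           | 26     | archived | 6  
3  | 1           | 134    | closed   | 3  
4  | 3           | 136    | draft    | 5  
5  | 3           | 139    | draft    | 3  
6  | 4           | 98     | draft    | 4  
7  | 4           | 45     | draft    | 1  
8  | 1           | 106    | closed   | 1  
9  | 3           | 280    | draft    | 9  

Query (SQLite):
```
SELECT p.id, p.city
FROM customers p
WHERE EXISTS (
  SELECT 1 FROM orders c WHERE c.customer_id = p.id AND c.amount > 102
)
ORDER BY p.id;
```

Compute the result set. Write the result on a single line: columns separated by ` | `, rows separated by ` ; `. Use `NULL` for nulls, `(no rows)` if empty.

1 | Kyoto ; 3 | Delhi

For each customers row, check whether any orders with matching customer_id has amount > 102.
Keep rows where that is true.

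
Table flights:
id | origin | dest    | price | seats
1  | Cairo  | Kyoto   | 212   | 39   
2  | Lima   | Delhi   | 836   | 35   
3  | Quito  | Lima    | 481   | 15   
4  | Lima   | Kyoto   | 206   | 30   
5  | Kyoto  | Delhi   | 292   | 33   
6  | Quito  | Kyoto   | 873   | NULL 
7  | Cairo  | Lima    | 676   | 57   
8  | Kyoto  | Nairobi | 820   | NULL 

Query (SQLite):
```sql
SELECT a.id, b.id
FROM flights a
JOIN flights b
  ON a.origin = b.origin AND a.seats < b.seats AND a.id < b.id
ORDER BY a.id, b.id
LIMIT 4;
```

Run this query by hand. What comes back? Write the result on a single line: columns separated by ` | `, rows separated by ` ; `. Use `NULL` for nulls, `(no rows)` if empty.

Pairs (a,b) with same origin, a.seats < b.seats, a.id < b.id.
origin groups: Cairo:{1,7} Kyoto:{5,8} Lima:{2,4} Quito:{3,6}
Ordered by (a.id, b.id); first 4.

1 | 7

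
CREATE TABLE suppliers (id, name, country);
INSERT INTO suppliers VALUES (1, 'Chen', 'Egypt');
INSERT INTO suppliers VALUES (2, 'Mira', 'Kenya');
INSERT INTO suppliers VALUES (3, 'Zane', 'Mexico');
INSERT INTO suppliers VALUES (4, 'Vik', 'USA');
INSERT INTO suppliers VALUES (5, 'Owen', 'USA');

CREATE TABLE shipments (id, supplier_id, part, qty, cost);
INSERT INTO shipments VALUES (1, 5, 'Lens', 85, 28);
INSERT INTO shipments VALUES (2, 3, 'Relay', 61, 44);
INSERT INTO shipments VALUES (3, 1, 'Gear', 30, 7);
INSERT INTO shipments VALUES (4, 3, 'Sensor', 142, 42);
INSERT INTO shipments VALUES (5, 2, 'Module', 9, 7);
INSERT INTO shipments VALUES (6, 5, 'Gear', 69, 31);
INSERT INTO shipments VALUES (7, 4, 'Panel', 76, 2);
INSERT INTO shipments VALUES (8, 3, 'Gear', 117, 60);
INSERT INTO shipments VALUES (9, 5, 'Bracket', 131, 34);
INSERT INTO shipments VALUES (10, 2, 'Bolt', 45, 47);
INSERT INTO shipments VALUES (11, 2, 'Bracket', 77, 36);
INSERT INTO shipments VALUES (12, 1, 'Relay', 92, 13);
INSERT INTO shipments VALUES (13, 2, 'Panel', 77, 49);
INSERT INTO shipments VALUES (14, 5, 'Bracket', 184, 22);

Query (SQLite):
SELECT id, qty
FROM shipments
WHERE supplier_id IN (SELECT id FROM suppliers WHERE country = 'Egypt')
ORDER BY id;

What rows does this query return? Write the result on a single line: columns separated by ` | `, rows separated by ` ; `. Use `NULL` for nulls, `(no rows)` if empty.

Inner query: suppliers.id where country = 'Egypt'.
Outer: keep shipments rows whose supplier_id is in that set.
Inner query → {1}

3 | 30 ; 12 | 92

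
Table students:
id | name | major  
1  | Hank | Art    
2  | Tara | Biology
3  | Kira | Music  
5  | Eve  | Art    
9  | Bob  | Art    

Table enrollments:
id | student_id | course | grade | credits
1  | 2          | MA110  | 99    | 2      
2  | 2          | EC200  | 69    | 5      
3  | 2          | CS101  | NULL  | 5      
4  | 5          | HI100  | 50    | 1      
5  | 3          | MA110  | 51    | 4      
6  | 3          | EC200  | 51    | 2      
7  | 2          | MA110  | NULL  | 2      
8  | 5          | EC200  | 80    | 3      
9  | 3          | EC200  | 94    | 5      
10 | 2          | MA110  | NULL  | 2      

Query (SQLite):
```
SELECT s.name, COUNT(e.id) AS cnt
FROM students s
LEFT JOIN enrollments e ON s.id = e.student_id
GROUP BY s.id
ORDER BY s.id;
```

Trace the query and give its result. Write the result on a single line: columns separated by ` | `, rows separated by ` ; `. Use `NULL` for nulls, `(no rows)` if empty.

LEFT JOIN keeps every students row; unmatched ones get NULL for enrollments columns.
Group by students.id and compute COUNT(e.id). COUNT(col) of an all-NULL group is 0.
  1: ids {—} → COUNT(e.id)=0
  2: ids {1, 2, 3, 7, 10} → COUNT(e.id)=5
  3: ids {5, 6, 9} → COUNT(e.id)=3
  5: ids {4, 8} → COUNT(e.id)=2
  9: ids {—} → COUNT(e.id)=0

Hank | 0 ; Tara | 5 ; Kira | 3 ; Eve | 2 ; Bob | 0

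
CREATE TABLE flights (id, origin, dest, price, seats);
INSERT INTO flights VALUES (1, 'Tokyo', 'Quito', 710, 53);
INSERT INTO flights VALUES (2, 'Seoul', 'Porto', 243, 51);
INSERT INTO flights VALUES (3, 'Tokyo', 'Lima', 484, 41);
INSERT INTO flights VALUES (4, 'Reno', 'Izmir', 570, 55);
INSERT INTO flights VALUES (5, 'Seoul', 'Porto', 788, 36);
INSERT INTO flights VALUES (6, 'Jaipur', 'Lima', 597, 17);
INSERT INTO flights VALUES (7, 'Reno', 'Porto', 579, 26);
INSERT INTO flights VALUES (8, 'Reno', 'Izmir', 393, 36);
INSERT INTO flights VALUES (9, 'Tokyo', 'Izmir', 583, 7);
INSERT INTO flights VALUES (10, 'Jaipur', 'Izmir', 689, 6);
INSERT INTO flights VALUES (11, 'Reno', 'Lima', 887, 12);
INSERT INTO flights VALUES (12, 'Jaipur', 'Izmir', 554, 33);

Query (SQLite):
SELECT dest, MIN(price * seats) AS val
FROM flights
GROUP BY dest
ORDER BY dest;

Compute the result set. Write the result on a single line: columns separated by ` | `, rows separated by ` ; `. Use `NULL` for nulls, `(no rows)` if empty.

For each row compute price * seats.
Group by dest; take MIN of the expression per group.
  Izmir: ids {4, 8, 9, 10, 12} → MIN(price * seats)=4081
  Lima: ids {3, 6, 11} → MIN(price * seats)=10149
  Porto: ids {2, 5, 7} → MIN(price * seats)=12393
  Quito: ids {1} → MIN(price * seats)=37630

Izmir | 4081 ; Lima | 10149 ; Porto | 12393 ; Quito | 37630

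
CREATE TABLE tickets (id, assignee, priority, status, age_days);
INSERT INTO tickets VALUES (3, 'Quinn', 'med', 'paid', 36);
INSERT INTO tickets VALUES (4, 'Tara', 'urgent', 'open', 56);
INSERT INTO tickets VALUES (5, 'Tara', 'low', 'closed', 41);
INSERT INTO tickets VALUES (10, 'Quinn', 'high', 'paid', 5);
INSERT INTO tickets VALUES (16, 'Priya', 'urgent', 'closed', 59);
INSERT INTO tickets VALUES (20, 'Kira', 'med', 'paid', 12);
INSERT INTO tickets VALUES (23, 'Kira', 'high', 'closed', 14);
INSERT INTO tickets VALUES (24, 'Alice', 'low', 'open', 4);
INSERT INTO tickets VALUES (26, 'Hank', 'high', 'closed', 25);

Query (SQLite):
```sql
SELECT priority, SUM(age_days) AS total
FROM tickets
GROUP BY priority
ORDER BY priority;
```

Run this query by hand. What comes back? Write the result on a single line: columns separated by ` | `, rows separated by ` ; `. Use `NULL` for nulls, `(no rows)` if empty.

high | 44 ; low | 45 ; med | 48 ; urgent | 115

Partition tickets by priority; compute SUM(age_days) within each group.
  high: ids {10, 23, 26} → SUM(age_days)=44
  low: ids {5, 24} → SUM(age_days)=45
  med: ids {3, 20} → SUM(age_days)=48
  urgent: ids {4, 16} → SUM(age_days)=115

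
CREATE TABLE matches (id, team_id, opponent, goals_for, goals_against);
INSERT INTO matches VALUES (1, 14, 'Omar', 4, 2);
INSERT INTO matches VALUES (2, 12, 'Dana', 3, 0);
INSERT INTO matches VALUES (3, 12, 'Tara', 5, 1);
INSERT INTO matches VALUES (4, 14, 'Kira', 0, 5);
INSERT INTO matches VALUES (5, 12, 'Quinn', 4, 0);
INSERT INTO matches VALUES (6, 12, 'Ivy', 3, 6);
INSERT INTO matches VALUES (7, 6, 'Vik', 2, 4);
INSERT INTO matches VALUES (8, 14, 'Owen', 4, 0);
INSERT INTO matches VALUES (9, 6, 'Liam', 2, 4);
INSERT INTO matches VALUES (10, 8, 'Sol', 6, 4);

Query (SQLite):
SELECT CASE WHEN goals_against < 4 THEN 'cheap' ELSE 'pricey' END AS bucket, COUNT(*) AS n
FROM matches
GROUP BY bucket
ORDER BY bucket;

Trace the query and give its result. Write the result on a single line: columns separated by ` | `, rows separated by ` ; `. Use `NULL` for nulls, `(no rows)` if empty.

Bucket rows by goals_against < 4 → 'cheap' else 'pricey'; count each bucket.

cheap | 5 ; pricey | 5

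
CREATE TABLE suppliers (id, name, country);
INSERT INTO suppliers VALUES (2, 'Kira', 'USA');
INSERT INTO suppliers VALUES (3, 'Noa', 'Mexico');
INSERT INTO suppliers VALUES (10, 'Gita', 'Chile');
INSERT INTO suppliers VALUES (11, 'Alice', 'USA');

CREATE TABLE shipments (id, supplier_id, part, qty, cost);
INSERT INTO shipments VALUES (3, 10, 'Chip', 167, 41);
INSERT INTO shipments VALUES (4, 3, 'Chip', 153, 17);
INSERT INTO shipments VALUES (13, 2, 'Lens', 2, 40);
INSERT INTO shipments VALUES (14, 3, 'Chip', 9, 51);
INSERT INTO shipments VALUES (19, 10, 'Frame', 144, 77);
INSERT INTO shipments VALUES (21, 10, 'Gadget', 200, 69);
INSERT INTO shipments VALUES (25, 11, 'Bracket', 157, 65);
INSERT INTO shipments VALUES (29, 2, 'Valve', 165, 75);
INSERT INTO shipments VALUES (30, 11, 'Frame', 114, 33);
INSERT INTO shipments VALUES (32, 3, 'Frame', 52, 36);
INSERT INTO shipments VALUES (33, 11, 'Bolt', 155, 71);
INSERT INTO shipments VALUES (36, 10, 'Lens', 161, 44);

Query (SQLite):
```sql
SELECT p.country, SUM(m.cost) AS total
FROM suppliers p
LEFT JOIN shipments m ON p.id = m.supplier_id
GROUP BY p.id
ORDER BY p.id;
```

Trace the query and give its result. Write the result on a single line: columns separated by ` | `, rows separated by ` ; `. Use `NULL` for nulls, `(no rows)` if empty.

USA | 115 ; Mexico | 104 ; Chile | 231 ; USA | 169

LEFT JOIN keeps every suppliers row; unmatched ones get NULL for shipments columns.
Group by suppliers.id and compute SUM(m.cost). SUM over an all-NULL group is NULL.
  2: ids {13, 29} → SUM(m.cost)=115
  3: ids {4, 14, 32} → SUM(m.cost)=104
  10: ids {3, 19, 21, 36} → SUM(m.cost)=231
  11: ids {25, 30, 33} → SUM(m.cost)=169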